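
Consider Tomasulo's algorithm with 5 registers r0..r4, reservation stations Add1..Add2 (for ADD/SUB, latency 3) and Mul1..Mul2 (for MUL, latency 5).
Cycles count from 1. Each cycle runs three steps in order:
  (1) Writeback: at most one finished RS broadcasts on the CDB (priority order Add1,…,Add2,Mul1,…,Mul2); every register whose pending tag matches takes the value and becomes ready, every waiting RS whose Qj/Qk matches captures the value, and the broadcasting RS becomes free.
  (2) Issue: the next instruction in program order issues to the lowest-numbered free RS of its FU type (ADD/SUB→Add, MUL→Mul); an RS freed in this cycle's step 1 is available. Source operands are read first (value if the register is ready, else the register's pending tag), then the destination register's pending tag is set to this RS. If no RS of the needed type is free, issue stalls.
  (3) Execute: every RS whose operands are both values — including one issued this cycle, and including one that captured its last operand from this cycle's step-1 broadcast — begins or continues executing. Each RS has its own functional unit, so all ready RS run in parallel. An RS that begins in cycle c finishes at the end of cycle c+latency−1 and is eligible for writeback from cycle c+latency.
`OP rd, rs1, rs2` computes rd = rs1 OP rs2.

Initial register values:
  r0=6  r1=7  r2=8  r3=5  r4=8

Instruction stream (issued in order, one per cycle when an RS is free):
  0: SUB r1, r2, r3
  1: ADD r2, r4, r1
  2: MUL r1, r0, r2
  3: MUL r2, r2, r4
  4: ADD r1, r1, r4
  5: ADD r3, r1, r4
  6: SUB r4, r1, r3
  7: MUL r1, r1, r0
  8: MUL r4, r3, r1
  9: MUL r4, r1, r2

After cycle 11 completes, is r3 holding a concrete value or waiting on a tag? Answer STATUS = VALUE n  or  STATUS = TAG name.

  c1: issue SUB r1<-Add1  regs: r0:6,r1:Add1,r2:8,r3:5,r4:8
  c2: issue ADD r2<-Add2  regs: r0:6,r1:Add1,r2:Add2,r3:5,r4:8
  c3: issue MUL r1<-Mul1  regs: r0:6,r1:Mul1,r2:Add2,r3:5,r4:8
  c4: CDB Add1=3; issue MUL r2<-Mul2  regs: r0:6,r1:Mul1,r2:Mul2,r3:5,r4:8
  c5: issue ADD r1<-Add1  regs: r0:6,r1:Add1,r2:Mul2,r3:5,r4:8
  c6: stall  regs: r0:6,r1:Add1,r2:Mul2,r3:5,r4:8
  c7: CDB Add2=11; issue ADD r3<-Add2  regs: r0:6,r1:Add1,r2:Mul2,r3:Add2,r4:8
  c8: stall  regs: r0:6,r1:Add1,r2:Mul2,r3:Add2,r4:8
  c9: stall  regs: r0:6,r1:Add1,r2:Mul2,r3:Add2,r4:8
  c10: stall  regs: r0:6,r1:Add1,r2:Mul2,r3:Add2,r4:8
  c11: stall  regs: r0:6,r1:Add1,r2:Mul2,r3:Add2,r4:8

STATUS = TAG Add2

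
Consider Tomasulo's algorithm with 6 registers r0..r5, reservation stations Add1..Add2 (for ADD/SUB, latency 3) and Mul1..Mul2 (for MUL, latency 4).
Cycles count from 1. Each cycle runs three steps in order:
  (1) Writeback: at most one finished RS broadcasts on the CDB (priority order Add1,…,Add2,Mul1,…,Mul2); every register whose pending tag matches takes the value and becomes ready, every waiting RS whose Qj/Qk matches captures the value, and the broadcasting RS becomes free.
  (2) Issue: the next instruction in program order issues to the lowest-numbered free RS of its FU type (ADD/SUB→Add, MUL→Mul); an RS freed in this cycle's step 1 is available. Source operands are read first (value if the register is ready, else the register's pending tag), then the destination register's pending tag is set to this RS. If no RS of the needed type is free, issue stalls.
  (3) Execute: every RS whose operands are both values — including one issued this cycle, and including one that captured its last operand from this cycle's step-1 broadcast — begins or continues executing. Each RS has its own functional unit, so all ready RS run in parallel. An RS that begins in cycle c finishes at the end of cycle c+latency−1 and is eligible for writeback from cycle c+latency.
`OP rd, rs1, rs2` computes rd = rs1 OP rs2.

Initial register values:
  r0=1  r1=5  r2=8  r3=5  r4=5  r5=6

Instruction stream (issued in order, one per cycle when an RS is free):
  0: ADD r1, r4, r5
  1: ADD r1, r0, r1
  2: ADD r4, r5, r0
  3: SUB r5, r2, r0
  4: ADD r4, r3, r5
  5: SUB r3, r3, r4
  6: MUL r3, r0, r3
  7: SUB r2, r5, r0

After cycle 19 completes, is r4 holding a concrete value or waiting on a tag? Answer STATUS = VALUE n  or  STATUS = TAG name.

STATUS = VALUE 12

c1: issue ADD r1<-Add1 | r0:1,r1:Add1,r2:8,r3:5,r4:5,r5:6
c2: issue ADD r1<-Add2 | r0:1,r1:Add2,r2:8,r3:5,r4:5,r5:6
c3: stall | r0:1,r1:Add2,r2:8,r3:5,r4:5,r5:6
c4: CDB Add1=11; issue ADD r4<-Add1 | r0:1,r1:Add2,r2:8,r3:5,r4:Add1,r5:6
c5: stall | r0:1,r1:Add2,r2:8,r3:5,r4:Add1,r5:6
c6: stall | r0:1,r1:Add2,r2:8,r3:5,r4:Add1,r5:6
c7: CDB Add1=7; issue SUB r5<-Add1 | r0:1,r1:Add2,r2:8,r3:5,r4:7,r5:Add1
c8: CDB Add2=12; issue ADD r4<-Add2 | r0:1,r1:12,r2:8,r3:5,r4:Add2,r5:Add1
c9: stall | r0:1,r1:12,r2:8,r3:5,r4:Add2,r5:Add1
c10: CDB Add1=7; issue SUB r3<-Add1 | r0:1,r1:12,r2:8,r3:Add1,r4:Add2,r5:7
c11: issue MUL r3<-Mul1 | r0:1,r1:12,r2:8,r3:Mul1,r4:Add2,r5:7
c12: stall | r0:1,r1:12,r2:8,r3:Mul1,r4:Add2,r5:7
c13: CDB Add2=12; issue SUB r2<-Add2 | r0:1,r1:12,r2:Add2,r3:Mul1,r4:12,r5:7
c14: - | r0:1,r1:12,r2:Add2,r3:Mul1,r4:12,r5:7
c15: - | r0:1,r1:12,r2:Add2,r3:Mul1,r4:12,r5:7
c16: CDB Add1=-7 | r0:1,r1:12,r2:Add2,r3:Mul1,r4:12,r5:7
c17: CDB Add2=6 | r0:1,r1:12,r2:6,r3:Mul1,r4:12,r5:7
c18: - | r0:1,r1:12,r2:6,r3:Mul1,r4:12,r5:7
c19: - | r0:1,r1:12,r2:6,r3:Mul1,r4:12,r5:7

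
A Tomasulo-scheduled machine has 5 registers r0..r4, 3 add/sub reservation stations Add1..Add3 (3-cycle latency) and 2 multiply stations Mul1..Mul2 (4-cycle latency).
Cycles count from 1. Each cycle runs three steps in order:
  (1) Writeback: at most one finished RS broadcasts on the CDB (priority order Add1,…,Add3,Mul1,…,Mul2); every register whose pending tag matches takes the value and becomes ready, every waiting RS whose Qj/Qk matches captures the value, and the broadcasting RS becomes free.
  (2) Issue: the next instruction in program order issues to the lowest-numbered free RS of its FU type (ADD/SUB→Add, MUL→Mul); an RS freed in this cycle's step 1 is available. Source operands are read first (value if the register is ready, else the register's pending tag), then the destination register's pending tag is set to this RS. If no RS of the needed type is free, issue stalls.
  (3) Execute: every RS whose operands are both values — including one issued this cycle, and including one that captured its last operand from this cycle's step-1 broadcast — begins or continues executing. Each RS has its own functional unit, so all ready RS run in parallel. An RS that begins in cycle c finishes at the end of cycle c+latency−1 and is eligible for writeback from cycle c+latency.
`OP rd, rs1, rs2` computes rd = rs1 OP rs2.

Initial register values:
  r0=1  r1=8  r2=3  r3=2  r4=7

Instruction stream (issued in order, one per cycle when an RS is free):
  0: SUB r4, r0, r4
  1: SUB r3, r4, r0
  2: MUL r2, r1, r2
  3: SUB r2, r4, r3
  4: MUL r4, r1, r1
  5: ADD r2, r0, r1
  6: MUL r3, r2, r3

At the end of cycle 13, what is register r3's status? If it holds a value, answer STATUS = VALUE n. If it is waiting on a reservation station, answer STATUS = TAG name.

  c1: issue SUB r4<-Add1  regs: r0:1,r1:8,r2:3,r3:2,r4:Add1
  c2: issue SUB r3<-Add2  regs: r0:1,r1:8,r2:3,r3:Add2,r4:Add1
  c3: issue MUL r2<-Mul1  regs: r0:1,r1:8,r2:Mul1,r3:Add2,r4:Add1
  c4: CDB Add1=-6; issue SUB r2<-Add1  regs: r0:1,r1:8,r2:Add1,r3:Add2,r4:-6
  c5: issue MUL r4<-Mul2  regs: r0:1,r1:8,r2:Add1,r3:Add2,r4:Mul2
  c6: issue ADD r2<-Add3  regs: r0:1,r1:8,r2:Add3,r3:Add2,r4:Mul2
  c7: CDB Add2=-7; stall  regs: r0:1,r1:8,r2:Add3,r3:-7,r4:Mul2
  c8: CDB Mul1=24; issue MUL r3<-Mul1  regs: r0:1,r1:8,r2:Add3,r3:Mul1,r4:Mul2
  c9: CDB Add3=9  regs: r0:1,r1:8,r2:9,r3:Mul1,r4:Mul2
  c10: CDB Add1=1  regs: r0:1,r1:8,r2:9,r3:Mul1,r4:Mul2
  c11: CDB Mul2=64  regs: r0:1,r1:8,r2:9,r3:Mul1,r4:64
  c12: -  regs: r0:1,r1:8,r2:9,r3:Mul1,r4:64
  c13: CDB Mul1=-63  regs: r0:1,r1:8,r2:9,r3:-63,r4:64

STATUS = VALUE -63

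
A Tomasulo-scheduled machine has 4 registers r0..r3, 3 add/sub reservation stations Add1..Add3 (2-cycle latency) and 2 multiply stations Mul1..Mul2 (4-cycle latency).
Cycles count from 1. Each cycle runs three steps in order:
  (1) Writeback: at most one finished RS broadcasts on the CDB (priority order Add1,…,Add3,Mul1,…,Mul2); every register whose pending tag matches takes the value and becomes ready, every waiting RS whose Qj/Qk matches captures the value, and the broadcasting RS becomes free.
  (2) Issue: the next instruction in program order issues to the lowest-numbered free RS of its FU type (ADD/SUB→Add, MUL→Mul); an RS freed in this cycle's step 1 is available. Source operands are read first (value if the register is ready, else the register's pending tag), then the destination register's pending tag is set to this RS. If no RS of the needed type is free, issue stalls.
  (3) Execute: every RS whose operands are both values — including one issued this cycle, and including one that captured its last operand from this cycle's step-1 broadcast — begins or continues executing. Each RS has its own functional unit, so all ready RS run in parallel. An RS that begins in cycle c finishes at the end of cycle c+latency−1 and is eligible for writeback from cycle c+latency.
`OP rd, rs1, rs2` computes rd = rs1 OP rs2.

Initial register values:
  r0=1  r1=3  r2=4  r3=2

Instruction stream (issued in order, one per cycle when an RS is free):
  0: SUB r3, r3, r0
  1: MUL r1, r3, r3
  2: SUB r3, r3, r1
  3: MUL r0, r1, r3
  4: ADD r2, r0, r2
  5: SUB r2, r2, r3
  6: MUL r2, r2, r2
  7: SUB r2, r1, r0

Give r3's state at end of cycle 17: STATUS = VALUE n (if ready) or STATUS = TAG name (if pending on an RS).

cycle 1: issue SUB r3<-Add1 // r0:1,r1:3,r2:4,r3:Add1
cycle 2: issue MUL r1<-Mul1 // r0:1,r1:Mul1,r2:4,r3:Add1
cycle 3: CDB Add1=1; issue SUB r3<-Add1 // r0:1,r1:Mul1,r2:4,r3:Add1
cycle 4: issue MUL r0<-Mul2 // r0:Mul2,r1:Mul1,r2:4,r3:Add1
cycle 5: issue ADD r2<-Add2 // r0:Mul2,r1:Mul1,r2:Add2,r3:Add1
cycle 6: issue SUB r2<-Add3 // r0:Mul2,r1:Mul1,r2:Add3,r3:Add1
cycle 7: CDB Mul1=1; issue MUL r2<-Mul1 // r0:Mul2,r1:1,r2:Mul1,r3:Add1
cycle 8: stall // r0:Mul2,r1:1,r2:Mul1,r3:Add1
cycle 9: CDB Add1=0; issue SUB r2<-Add1 // r0:Mul2,r1:1,r2:Add1,r3:0
cycle 10: - // r0:Mul2,r1:1,r2:Add1,r3:0
cycle 11: - // r0:Mul2,r1:1,r2:Add1,r3:0
cycle 12: - // r0:Mul2,r1:1,r2:Add1,r3:0
cycle 13: CDB Mul2=0 // r0:0,r1:1,r2:Add1,r3:0
cycle 14: - // r0:0,r1:1,r2:Add1,r3:0
cycle 15: CDB Add1=1 // r0:0,r1:1,r2:1,r3:0
cycle 16: CDB Add2=4 // r0:0,r1:1,r2:1,r3:0
cycle 17: - // r0:0,r1:1,r2:1,r3:0

STATUS = VALUE 0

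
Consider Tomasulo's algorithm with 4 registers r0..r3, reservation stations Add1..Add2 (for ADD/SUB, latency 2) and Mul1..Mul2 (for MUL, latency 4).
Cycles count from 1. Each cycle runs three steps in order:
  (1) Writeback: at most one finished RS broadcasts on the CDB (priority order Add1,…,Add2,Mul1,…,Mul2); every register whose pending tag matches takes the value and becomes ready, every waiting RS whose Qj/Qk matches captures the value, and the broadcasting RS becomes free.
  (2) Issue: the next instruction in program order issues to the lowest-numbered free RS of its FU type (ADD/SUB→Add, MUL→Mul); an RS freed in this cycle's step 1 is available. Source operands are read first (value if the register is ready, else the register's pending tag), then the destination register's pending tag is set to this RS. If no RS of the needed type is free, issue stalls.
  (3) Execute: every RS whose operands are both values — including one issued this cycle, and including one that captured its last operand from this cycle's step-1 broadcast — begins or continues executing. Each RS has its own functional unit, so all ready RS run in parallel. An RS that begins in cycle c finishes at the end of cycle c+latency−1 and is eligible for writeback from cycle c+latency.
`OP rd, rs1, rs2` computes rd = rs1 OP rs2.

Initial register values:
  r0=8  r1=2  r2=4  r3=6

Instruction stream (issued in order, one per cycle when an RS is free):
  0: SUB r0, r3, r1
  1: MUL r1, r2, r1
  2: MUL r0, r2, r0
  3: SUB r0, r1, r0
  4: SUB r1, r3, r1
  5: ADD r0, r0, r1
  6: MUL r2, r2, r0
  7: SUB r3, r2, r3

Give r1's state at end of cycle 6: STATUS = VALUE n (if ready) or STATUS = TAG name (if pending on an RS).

cycle 1: issue SUB r0<-Add1 // r0:Add1,r1:2,r2:4,r3:6
cycle 2: issue MUL r1<-Mul1 // r0:Add1,r1:Mul1,r2:4,r3:6
cycle 3: CDB Add1=4; issue MUL r0<-Mul2 // r0:Mul2,r1:Mul1,r2:4,r3:6
cycle 4: issue SUB r0<-Add1 // r0:Add1,r1:Mul1,r2:4,r3:6
cycle 5: issue SUB r1<-Add2 // r0:Add1,r1:Add2,r2:4,r3:6
cycle 6: CDB Mul1=8; stall // r0:Add1,r1:Add2,r2:4,r3:6

STATUS = TAG Add2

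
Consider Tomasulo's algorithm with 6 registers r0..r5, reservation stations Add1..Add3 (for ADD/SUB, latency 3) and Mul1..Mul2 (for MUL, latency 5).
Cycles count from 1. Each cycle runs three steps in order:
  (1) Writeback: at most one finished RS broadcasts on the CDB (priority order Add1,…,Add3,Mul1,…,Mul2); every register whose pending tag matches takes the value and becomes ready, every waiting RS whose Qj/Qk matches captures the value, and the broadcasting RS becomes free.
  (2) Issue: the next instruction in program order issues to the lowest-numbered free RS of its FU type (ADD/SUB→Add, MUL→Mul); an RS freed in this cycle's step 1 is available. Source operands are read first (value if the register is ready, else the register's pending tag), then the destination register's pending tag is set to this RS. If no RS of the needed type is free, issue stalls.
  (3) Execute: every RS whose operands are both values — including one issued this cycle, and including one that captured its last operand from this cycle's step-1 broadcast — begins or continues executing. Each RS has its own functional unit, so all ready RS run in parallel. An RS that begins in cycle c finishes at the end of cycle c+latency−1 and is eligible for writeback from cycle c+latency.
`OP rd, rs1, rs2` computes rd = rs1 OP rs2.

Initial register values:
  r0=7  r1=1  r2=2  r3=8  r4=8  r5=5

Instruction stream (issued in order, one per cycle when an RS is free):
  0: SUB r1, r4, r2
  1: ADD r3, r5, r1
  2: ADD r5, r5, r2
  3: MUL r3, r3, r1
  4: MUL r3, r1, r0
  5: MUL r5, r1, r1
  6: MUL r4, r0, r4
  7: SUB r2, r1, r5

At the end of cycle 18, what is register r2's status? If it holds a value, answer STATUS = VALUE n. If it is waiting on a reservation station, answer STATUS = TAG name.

c1: issue SUB r1<-Add1 | r0:7,r1:Add1,r2:2,r3:8,r4:8,r5:5
c2: issue ADD r3<-Add2 | r0:7,r1:Add1,r2:2,r3:Add2,r4:8,r5:5
c3: issue ADD r5<-Add3 | r0:7,r1:Add1,r2:2,r3:Add2,r4:8,r5:Add3
c4: CDB Add1=6; issue MUL r3<-Mul1 | r0:7,r1:6,r2:2,r3:Mul1,r4:8,r5:Add3
c5: issue MUL r3<-Mul2 | r0:7,r1:6,r2:2,r3:Mul2,r4:8,r5:Add3
c6: CDB Add3=7; stall | r0:7,r1:6,r2:2,r3:Mul2,r4:8,r5:7
c7: CDB Add2=11; stall | r0:7,r1:6,r2:2,r3:Mul2,r4:8,r5:7
c8: stall | r0:7,r1:6,r2:2,r3:Mul2,r4:8,r5:7
c9: stall | r0:7,r1:6,r2:2,r3:Mul2,r4:8,r5:7
c10: CDB Mul2=42; issue MUL r5<-Mul2 | r0:7,r1:6,r2:2,r3:42,r4:8,r5:Mul2
c11: stall | r0:7,r1:6,r2:2,r3:42,r4:8,r5:Mul2
c12: CDB Mul1=66; issue MUL r4<-Mul1 | r0:7,r1:6,r2:2,r3:42,r4:Mul1,r5:Mul2
c13: issue SUB r2<-Add1 | r0:7,r1:6,r2:Add1,r3:42,r4:Mul1,r5:Mul2
c14: - | r0:7,r1:6,r2:Add1,r3:42,r4:Mul1,r5:Mul2
c15: CDB Mul2=36 | r0:7,r1:6,r2:Add1,r3:42,r4:Mul1,r5:36
c16: - | r0:7,r1:6,r2:Add1,r3:42,r4:Mul1,r5:36
c17: CDB Mul1=56 | r0:7,r1:6,r2:Add1,r3:42,r4:56,r5:36
c18: CDB Add1=-30 | r0:7,r1:6,r2:-30,r3:42,r4:56,r5:36

STATUS = VALUE -30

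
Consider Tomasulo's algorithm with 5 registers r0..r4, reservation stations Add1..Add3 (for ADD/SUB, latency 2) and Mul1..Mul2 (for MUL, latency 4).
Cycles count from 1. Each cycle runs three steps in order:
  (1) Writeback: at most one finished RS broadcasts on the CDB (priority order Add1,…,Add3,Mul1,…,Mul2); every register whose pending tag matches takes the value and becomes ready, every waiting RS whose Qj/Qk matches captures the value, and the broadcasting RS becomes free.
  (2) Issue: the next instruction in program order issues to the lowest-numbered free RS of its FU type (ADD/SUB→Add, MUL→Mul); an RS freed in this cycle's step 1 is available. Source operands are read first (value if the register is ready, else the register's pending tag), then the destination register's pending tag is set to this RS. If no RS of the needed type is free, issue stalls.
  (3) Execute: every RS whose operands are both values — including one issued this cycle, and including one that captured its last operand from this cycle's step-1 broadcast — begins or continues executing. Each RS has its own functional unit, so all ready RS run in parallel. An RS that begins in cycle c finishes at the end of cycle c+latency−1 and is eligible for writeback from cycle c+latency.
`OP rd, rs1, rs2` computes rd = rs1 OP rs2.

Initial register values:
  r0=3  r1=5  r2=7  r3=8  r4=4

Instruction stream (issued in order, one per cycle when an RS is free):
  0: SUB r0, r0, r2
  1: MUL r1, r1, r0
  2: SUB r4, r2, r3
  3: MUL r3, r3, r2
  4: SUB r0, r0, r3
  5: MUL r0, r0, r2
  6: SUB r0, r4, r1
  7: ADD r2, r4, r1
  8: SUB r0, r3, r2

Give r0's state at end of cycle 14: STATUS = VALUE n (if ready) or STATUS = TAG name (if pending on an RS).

  c1: issue SUB r0<-Add1  regs: r0:Add1,r1:5,r2:7,r3:8,r4:4
  c2: issue MUL r1<-Mul1  regs: r0:Add1,r1:Mul1,r2:7,r3:8,r4:4
  c3: CDB Add1=-4; issue SUB r4<-Add1  regs: r0:-4,r1:Mul1,r2:7,r3:8,r4:Add1
  c4: issue MUL r3<-Mul2  regs: r0:-4,r1:Mul1,r2:7,r3:Mul2,r4:Add1
  c5: CDB Add1=-1; issue SUB r0<-Add1  regs: r0:Add1,r1:Mul1,r2:7,r3:Mul2,r4:-1
  c6: stall  regs: r0:Add1,r1:Mul1,r2:7,r3:Mul2,r4:-1
  c7: CDB Mul1=-20; issue MUL r0<-Mul1  regs: r0:Mul1,r1:-20,r2:7,r3:Mul2,r4:-1
  c8: CDB Mul2=56; issue SUB r0<-Add2  regs: r0:Add2,r1:-20,r2:7,r3:56,r4:-1
  c9: issue ADD r2<-Add3  regs: r0:Add2,r1:-20,r2:Add3,r3:56,r4:-1
  c10: CDB Add1=-60; issue SUB r0<-Add1  regs: r0:Add1,r1:-20,r2:Add3,r3:56,r4:-1
  c11: CDB Add2=19  regs: r0:Add1,r1:-20,r2:Add3,r3:56,r4:-1
  c12: CDB Add3=-21  regs: r0:Add1,r1:-20,r2:-21,r3:56,r4:-1
  c13: -  regs: r0:Add1,r1:-20,r2:-21,r3:56,r4:-1
  c14: CDB Add1=77  regs: r0:77,r1:-20,r2:-21,r3:56,r4:-1

STATUS = VALUE 77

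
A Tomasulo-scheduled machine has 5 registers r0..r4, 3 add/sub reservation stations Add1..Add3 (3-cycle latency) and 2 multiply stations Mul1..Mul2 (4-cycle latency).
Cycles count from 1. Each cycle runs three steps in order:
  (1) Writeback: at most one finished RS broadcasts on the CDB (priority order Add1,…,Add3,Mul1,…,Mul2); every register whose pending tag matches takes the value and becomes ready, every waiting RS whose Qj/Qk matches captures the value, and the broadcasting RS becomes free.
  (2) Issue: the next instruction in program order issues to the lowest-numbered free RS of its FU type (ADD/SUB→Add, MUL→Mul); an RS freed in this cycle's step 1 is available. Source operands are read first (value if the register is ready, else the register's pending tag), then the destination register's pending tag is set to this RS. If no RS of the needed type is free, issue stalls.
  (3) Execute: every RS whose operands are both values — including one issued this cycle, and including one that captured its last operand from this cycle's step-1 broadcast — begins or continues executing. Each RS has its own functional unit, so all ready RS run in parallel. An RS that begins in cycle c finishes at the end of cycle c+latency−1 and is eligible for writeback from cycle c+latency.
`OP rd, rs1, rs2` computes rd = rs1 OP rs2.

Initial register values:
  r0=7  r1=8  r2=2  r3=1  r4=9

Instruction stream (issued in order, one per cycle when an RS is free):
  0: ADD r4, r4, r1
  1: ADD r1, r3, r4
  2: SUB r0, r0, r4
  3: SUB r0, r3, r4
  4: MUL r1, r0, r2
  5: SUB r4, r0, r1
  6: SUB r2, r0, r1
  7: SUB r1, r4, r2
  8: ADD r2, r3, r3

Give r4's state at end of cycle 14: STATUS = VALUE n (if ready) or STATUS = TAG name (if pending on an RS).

STATUS = VALUE 16

  c1: issue ADD r4<-Add1  regs: r0:7,r1:8,r2:2,r3:1,r4:Add1
  c2: issue ADD r1<-Add2  regs: r0:7,r1:Add2,r2:2,r3:1,r4:Add1
  c3: issue SUB r0<-Add3  regs: r0:Add3,r1:Add2,r2:2,r3:1,r4:Add1
  c4: CDB Add1=17; issue SUB r0<-Add1  regs: r0:Add1,r1:Add2,r2:2,r3:1,r4:17
  c5: issue MUL r1<-Mul1  regs: r0:Add1,r1:Mul1,r2:2,r3:1,r4:17
  c6: stall  regs: r0:Add1,r1:Mul1,r2:2,r3:1,r4:17
  c7: CDB Add1=-16; issue SUB r4<-Add1  regs: r0:-16,r1:Mul1,r2:2,r3:1,r4:Add1
  c8: CDB Add2=18; issue SUB r2<-Add2  regs: r0:-16,r1:Mul1,r2:Add2,r3:1,r4:Add1
  c9: CDB Add3=-10; issue SUB r1<-Add3  regs: r0:-16,r1:Add3,r2:Add2,r3:1,r4:Add1
  c10: stall  regs: r0:-16,r1:Add3,r2:Add2,r3:1,r4:Add1
  c11: CDB Mul1=-32; stall  regs: r0:-16,r1:Add3,r2:Add2,r3:1,r4:Add1
  c12: stall  regs: r0:-16,r1:Add3,r2:Add2,r3:1,r4:Add1
  c13: stall  regs: r0:-16,r1:Add3,r2:Add2,r3:1,r4:Add1
  c14: CDB Add1=16; issue ADD r2<-Add1  regs: r0:-16,r1:Add3,r2:Add1,r3:1,r4:16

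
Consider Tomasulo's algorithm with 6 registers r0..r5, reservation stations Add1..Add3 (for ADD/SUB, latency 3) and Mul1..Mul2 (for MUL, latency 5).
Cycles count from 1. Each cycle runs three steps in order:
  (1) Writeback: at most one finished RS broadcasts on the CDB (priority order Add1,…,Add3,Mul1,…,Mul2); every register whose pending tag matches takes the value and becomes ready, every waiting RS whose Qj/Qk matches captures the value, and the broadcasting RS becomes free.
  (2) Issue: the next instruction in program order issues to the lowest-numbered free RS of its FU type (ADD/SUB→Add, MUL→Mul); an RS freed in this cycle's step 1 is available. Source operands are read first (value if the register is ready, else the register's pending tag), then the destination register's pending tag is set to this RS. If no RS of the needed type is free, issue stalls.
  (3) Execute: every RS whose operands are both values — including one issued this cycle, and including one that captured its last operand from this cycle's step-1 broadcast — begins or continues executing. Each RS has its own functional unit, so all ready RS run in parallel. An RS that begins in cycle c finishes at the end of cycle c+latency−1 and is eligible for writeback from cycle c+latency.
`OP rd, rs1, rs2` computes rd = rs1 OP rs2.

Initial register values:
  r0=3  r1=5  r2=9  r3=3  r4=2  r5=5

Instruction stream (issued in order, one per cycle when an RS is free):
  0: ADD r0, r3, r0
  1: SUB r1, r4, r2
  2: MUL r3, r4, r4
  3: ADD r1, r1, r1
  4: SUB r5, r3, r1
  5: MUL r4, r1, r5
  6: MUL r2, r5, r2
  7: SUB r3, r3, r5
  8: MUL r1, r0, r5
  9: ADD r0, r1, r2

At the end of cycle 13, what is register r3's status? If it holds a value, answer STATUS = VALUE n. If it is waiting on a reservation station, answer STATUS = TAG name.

STATUS = TAG Add1

  c1: issue ADD r0<-Add1  regs: r0:Add1,r1:5,r2:9,r3:3,r4:2,r5:5
  c2: issue SUB r1<-Add2  regs: r0:Add1,r1:Add2,r2:9,r3:3,r4:2,r5:5
  c3: issue MUL r3<-Mul1  regs: r0:Add1,r1:Add2,r2:9,r3:Mul1,r4:2,r5:5
  c4: CDB Add1=6; issue ADD r1<-Add1  regs: r0:6,r1:Add1,r2:9,r3:Mul1,r4:2,r5:5
  c5: CDB Add2=-7; issue SUB r5<-Add2  regs: r0:6,r1:Add1,r2:9,r3:Mul1,r4:2,r5:Add2
  c6: issue MUL r4<-Mul2  regs: r0:6,r1:Add1,r2:9,r3:Mul1,r4:Mul2,r5:Add2
  c7: stall  regs: r0:6,r1:Add1,r2:9,r3:Mul1,r4:Mul2,r5:Add2
  c8: CDB Add1=-14; stall  regs: r0:6,r1:-14,r2:9,r3:Mul1,r4:Mul2,r5:Add2
  c9: CDB Mul1=4; issue MUL r2<-Mul1  regs: r0:6,r1:-14,r2:Mul1,r3:4,r4:Mul2,r5:Add2
  c10: issue SUB r3<-Add1  regs: r0:6,r1:-14,r2:Mul1,r3:Add1,r4:Mul2,r5:Add2
  c11: stall  regs: r0:6,r1:-14,r2:Mul1,r3:Add1,r4:Mul2,r5:Add2
  c12: CDB Add2=18; stall  regs: r0:6,r1:-14,r2:Mul1,r3:Add1,r4:Mul2,r5:18
  c13: stall  regs: r0:6,r1:-14,r2:Mul1,r3:Add1,r4:Mul2,r5:18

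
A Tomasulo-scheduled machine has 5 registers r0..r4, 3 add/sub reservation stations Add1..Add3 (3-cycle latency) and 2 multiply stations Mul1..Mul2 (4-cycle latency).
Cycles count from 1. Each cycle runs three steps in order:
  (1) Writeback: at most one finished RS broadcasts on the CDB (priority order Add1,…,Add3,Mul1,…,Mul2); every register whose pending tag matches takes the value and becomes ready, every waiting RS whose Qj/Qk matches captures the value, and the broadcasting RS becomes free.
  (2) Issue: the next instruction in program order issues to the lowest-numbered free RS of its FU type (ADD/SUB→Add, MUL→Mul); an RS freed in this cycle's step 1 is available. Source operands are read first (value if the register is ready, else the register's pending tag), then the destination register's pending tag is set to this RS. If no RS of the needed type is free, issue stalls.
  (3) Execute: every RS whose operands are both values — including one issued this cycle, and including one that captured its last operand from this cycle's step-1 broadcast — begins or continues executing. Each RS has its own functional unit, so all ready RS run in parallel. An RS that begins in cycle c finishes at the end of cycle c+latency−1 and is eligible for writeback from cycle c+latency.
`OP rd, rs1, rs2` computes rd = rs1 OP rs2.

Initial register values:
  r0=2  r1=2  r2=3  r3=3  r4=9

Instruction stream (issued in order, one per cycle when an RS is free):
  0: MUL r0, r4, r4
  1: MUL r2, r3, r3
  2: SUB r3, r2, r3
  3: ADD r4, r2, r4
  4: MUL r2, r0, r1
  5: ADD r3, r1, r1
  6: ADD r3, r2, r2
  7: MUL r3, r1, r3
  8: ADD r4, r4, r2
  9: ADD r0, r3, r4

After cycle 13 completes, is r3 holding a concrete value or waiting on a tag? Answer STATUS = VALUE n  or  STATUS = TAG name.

cycle 1: issue MUL r0<-Mul1 // r0:Mul1,r1:2,r2:3,r3:3,r4:9
cycle 2: issue MUL r2<-Mul2 // r0:Mul1,r1:2,r2:Mul2,r3:3,r4:9
cycle 3: issue SUB r3<-Add1 // r0:Mul1,r1:2,r2:Mul2,r3:Add1,r4:9
cycle 4: issue ADD r4<-Add2 // r0:Mul1,r1:2,r2:Mul2,r3:Add1,r4:Add2
cycle 5: CDB Mul1=81; issue MUL r2<-Mul1 // r0:81,r1:2,r2:Mul1,r3:Add1,r4:Add2
cycle 6: CDB Mul2=9; issue ADD r3<-Add3 // r0:81,r1:2,r2:Mul1,r3:Add3,r4:Add2
cycle 7: stall // r0:81,r1:2,r2:Mul1,r3:Add3,r4:Add2
cycle 8: stall // r0:81,r1:2,r2:Mul1,r3:Add3,r4:Add2
cycle 9: CDB Add1=6; issue ADD r3<-Add1 // r0:81,r1:2,r2:Mul1,r3:Add1,r4:Add2
cycle 10: CDB Add2=18; issue MUL r3<-Mul2 // r0:81,r1:2,r2:Mul1,r3:Mul2,r4:18
cycle 11: CDB Add3=4; issue ADD r4<-Add2 // r0:81,r1:2,r2:Mul1,r3:Mul2,r4:Add2
cycle 12: CDB Mul1=162; issue ADD r0<-Add3 // r0:Add3,r1:2,r2:162,r3:Mul2,r4:Add2
cycle 13: - // r0:Add3,r1:2,r2:162,r3:Mul2,r4:Add2

STATUS = TAG Mul2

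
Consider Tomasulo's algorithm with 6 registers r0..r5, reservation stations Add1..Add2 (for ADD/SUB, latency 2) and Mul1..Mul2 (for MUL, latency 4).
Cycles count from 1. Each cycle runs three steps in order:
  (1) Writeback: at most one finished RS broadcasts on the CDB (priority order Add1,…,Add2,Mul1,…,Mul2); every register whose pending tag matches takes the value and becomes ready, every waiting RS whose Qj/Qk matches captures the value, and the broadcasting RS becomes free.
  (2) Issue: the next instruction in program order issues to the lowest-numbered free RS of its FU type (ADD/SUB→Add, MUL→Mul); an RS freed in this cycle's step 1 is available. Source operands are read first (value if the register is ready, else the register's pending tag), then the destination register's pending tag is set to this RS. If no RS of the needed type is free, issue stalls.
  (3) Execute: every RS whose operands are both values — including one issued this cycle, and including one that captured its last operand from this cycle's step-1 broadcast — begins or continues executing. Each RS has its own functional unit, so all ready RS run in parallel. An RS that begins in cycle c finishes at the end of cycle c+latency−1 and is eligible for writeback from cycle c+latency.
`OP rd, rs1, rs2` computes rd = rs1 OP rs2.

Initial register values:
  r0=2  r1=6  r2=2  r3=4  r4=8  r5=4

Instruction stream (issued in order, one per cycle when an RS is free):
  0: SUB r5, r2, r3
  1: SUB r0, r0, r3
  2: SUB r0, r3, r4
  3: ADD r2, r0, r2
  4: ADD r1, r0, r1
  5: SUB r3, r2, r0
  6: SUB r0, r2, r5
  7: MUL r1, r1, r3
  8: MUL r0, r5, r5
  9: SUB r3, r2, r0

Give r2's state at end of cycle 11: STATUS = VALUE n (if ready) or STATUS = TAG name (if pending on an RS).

STATUS = VALUE -2

  c1: issue SUB r5<-Add1  regs: r0:2,r1:6,r2:2,r3:4,r4:8,r5:Add1
  c2: issue SUB r0<-Add2  regs: r0:Add2,r1:6,r2:2,r3:4,r4:8,r5:Add1
  c3: CDB Add1=-2; issue SUB r0<-Add1  regs: r0:Add1,r1:6,r2:2,r3:4,r4:8,r5:-2
  c4: CDB Add2=-2; issue ADD r2<-Add2  regs: r0:Add1,r1:6,r2:Add2,r3:4,r4:8,r5:-2
  c5: CDB Add1=-4; issue ADD r1<-Add1  regs: r0:-4,r1:Add1,r2:Add2,r3:4,r4:8,r5:-2
  c6: stall  regs: r0:-4,r1:Add1,r2:Add2,r3:4,r4:8,r5:-2
  c7: CDB Add1=2; issue SUB r3<-Add1  regs: r0:-4,r1:2,r2:Add2,r3:Add1,r4:8,r5:-2
  c8: CDB Add2=-2; issue SUB r0<-Add2  regs: r0:Add2,r1:2,r2:-2,r3:Add1,r4:8,r5:-2
  c9: issue MUL r1<-Mul1  regs: r0:Add2,r1:Mul1,r2:-2,r3:Add1,r4:8,r5:-2
  c10: CDB Add1=2; issue MUL r0<-Mul2  regs: r0:Mul2,r1:Mul1,r2:-2,r3:2,r4:8,r5:-2
  c11: CDB Add2=0; issue SUB r3<-Add1  regs: r0:Mul2,r1:Mul1,r2:-2,r3:Add1,r4:8,r5:-2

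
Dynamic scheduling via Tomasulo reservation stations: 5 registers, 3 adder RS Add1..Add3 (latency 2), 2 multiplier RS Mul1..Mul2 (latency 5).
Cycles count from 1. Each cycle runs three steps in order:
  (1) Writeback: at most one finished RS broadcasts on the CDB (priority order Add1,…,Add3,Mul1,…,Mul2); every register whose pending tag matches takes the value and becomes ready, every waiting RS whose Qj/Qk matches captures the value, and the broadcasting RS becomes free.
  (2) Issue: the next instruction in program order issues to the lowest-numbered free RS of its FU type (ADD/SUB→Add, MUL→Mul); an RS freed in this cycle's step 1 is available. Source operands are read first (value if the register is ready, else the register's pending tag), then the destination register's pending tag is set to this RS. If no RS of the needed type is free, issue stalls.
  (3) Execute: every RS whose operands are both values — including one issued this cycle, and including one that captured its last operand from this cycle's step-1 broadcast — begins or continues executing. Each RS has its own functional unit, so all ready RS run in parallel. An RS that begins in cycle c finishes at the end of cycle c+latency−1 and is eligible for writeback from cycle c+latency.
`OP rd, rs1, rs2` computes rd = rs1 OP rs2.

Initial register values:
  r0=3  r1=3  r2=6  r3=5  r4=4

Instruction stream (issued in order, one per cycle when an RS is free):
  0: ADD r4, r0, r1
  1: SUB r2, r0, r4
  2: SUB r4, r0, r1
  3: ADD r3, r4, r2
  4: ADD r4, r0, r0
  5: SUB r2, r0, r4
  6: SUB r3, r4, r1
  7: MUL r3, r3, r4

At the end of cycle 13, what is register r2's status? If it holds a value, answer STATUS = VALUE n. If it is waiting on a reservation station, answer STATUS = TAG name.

cycle 1: issue ADD r4<-Add1 // r0:3,r1:3,r2:6,r3:5,r4:Add1
cycle 2: issue SUB r2<-Add2 // r0:3,r1:3,r2:Add2,r3:5,r4:Add1
cycle 3: CDB Add1=6; issue SUB r4<-Add1 // r0:3,r1:3,r2:Add2,r3:5,r4:Add1
cycle 4: issue ADD r3<-Add3 // r0:3,r1:3,r2:Add2,r3:Add3,r4:Add1
cycle 5: CDB Add1=0; issue ADD r4<-Add1 // r0:3,r1:3,r2:Add2,r3:Add3,r4:Add1
cycle 6: CDB Add2=-3; issue SUB r2<-Add2 // r0:3,r1:3,r2:Add2,r3:Add3,r4:Add1
cycle 7: CDB Add1=6; issue SUB r3<-Add1 // r0:3,r1:3,r2:Add2,r3:Add1,r4:6
cycle 8: CDB Add3=-3; issue MUL r3<-Mul1 // r0:3,r1:3,r2:Add2,r3:Mul1,r4:6
cycle 9: CDB Add1=3 // r0:3,r1:3,r2:Add2,r3:Mul1,r4:6
cycle 10: CDB Add2=-3 // r0:3,r1:3,r2:-3,r3:Mul1,r4:6
cycle 11: - // r0:3,r1:3,r2:-3,r3:Mul1,r4:6
cycle 12: - // r0:3,r1:3,r2:-3,r3:Mul1,r4:6
cycle 13: - // r0:3,r1:3,r2:-3,r3:Mul1,r4:6

STATUS = VALUE -3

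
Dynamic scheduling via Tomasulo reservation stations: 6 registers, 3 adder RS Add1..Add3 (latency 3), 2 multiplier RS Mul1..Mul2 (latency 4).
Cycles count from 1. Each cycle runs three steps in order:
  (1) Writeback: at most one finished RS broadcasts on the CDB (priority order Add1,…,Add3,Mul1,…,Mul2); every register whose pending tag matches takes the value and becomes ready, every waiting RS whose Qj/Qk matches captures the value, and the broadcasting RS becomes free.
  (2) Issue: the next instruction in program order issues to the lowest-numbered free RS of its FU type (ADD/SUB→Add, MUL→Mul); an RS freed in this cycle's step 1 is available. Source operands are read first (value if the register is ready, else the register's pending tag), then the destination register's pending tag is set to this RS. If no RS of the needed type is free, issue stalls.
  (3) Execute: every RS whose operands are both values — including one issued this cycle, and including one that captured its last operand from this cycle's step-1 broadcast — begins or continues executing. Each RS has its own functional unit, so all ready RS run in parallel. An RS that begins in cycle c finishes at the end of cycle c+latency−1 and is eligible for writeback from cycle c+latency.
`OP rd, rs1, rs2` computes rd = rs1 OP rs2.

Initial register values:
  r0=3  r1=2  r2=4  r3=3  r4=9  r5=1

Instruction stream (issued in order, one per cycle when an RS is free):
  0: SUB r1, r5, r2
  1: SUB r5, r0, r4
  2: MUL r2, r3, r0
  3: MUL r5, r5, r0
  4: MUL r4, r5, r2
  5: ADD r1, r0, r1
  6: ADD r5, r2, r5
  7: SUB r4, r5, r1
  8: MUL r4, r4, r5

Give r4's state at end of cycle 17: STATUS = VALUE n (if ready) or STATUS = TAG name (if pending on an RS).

STATUS = TAG Mul2

c1: issue SUB r1<-Add1 | r0:3,r1:Add1,r2:4,r3:3,r4:9,r5:1
c2: issue SUB r5<-Add2 | r0:3,r1:Add1,r2:4,r3:3,r4:9,r5:Add2
c3: issue MUL r2<-Mul1 | r0:3,r1:Add1,r2:Mul1,r3:3,r4:9,r5:Add2
c4: CDB Add1=-3; issue MUL r5<-Mul2 | r0:3,r1:-3,r2:Mul1,r3:3,r4:9,r5:Mul2
c5: CDB Add2=-6; stall | r0:3,r1:-3,r2:Mul1,r3:3,r4:9,r5:Mul2
c6: stall | r0:3,r1:-3,r2:Mul1,r3:3,r4:9,r5:Mul2
c7: CDB Mul1=9; issue MUL r4<-Mul1 | r0:3,r1:-3,r2:9,r3:3,r4:Mul1,r5:Mul2
c8: issue ADD r1<-Add1 | r0:3,r1:Add1,r2:9,r3:3,r4:Mul1,r5:Mul2
c9: CDB Mul2=-18; issue ADD r5<-Add2 | r0:3,r1:Add1,r2:9,r3:3,r4:Mul1,r5:Add2
c10: issue SUB r4<-Add3 | r0:3,r1:Add1,r2:9,r3:3,r4:Add3,r5:Add2
c11: CDB Add1=0; issue MUL r4<-Mul2 | r0:3,r1:0,r2:9,r3:3,r4:Mul2,r5:Add2
c12: CDB Add2=-9 | r0:3,r1:0,r2:9,r3:3,r4:Mul2,r5:-9
c13: CDB Mul1=-162 | r0:3,r1:0,r2:9,r3:3,r4:Mul2,r5:-9
c14: - | r0:3,r1:0,r2:9,r3:3,r4:Mul2,r5:-9
c15: CDB Add3=-9 | r0:3,r1:0,r2:9,r3:3,r4:Mul2,r5:-9
c16: - | r0:3,r1:0,r2:9,r3:3,r4:Mul2,r5:-9
c17: - | r0:3,r1:0,r2:9,r3:3,r4:Mul2,r5:-9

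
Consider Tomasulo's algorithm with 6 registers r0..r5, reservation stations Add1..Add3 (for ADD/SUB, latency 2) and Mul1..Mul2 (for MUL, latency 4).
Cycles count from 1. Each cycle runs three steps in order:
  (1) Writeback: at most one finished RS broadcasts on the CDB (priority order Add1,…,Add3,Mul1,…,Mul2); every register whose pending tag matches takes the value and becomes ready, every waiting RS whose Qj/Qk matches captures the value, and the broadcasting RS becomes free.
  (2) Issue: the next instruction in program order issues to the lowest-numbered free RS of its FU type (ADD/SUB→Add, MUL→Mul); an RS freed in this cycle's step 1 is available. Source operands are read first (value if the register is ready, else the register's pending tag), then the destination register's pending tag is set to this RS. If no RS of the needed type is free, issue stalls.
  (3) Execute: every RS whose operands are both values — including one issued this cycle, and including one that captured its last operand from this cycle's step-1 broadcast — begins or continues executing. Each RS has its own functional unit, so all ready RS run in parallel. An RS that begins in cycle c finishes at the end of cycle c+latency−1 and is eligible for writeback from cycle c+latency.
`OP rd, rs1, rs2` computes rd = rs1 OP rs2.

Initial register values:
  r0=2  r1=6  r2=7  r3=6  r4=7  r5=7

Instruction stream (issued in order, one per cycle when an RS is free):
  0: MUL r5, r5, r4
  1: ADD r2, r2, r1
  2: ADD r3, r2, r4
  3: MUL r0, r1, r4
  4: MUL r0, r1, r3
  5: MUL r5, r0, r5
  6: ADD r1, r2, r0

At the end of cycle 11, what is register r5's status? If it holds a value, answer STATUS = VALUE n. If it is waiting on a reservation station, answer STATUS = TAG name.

STATUS = TAG Mul2

c1: issue MUL r5<-Mul1 | r0:2,r1:6,r2:7,r3:6,r4:7,r5:Mul1
c2: issue ADD r2<-Add1 | r0:2,r1:6,r2:Add1,r3:6,r4:7,r5:Mul1
c3: issue ADD r3<-Add2 | r0:2,r1:6,r2:Add1,r3:Add2,r4:7,r5:Mul1
c4: CDB Add1=13; issue MUL r0<-Mul2 | r0:Mul2,r1:6,r2:13,r3:Add2,r4:7,r5:Mul1
c5: CDB Mul1=49; issue MUL r0<-Mul1 | r0:Mul1,r1:6,r2:13,r3:Add2,r4:7,r5:49
c6: CDB Add2=20; stall | r0:Mul1,r1:6,r2:13,r3:20,r4:7,r5:49
c7: stall | r0:Mul1,r1:6,r2:13,r3:20,r4:7,r5:49
c8: CDB Mul2=42; issue MUL r5<-Mul2 | r0:Mul1,r1:6,r2:13,r3:20,r4:7,r5:Mul2
c9: issue ADD r1<-Add1 | r0:Mul1,r1:Add1,r2:13,r3:20,r4:7,r5:Mul2
c10: CDB Mul1=120 | r0:120,r1:Add1,r2:13,r3:20,r4:7,r5:Mul2
c11: - | r0:120,r1:Add1,r2:13,r3:20,r4:7,r5:Mul2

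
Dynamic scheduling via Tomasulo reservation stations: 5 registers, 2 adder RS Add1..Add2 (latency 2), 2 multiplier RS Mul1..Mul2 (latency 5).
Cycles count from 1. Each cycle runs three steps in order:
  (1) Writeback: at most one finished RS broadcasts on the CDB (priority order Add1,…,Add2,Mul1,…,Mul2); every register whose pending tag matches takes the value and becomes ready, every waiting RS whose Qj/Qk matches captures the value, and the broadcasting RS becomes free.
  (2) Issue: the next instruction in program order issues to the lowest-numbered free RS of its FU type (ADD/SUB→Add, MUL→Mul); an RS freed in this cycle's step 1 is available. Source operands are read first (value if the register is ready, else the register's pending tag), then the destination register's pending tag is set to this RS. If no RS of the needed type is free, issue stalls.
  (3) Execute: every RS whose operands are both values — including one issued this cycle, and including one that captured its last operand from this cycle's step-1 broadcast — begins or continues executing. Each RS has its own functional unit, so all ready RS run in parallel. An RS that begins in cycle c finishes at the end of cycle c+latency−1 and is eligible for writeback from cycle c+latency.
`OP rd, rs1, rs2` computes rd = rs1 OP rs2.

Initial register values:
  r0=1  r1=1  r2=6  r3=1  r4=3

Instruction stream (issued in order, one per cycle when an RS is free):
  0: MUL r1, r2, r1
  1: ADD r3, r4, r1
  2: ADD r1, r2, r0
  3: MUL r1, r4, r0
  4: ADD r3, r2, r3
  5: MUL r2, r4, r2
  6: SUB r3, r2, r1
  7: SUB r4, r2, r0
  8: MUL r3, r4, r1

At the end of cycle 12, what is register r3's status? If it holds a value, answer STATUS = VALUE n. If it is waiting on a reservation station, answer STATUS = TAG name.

STATUS = TAG Mul1

c1: issue MUL r1<-Mul1 | r0:1,r1:Mul1,r2:6,r3:1,r4:3
c2: issue ADD r3<-Add1 | r0:1,r1:Mul1,r2:6,r3:Add1,r4:3
c3: issue ADD r1<-Add2 | r0:1,r1:Add2,r2:6,r3:Add1,r4:3
c4: issue MUL r1<-Mul2 | r0:1,r1:Mul2,r2:6,r3:Add1,r4:3
c5: CDB Add2=7; issue ADD r3<-Add2 | r0:1,r1:Mul2,r2:6,r3:Add2,r4:3
c6: CDB Mul1=6; issue MUL r2<-Mul1 | r0:1,r1:Mul2,r2:Mul1,r3:Add2,r4:3
c7: stall | r0:1,r1:Mul2,r2:Mul1,r3:Add2,r4:3
c8: CDB Add1=9; issue SUB r3<-Add1 | r0:1,r1:Mul2,r2:Mul1,r3:Add1,r4:3
c9: CDB Mul2=3; stall | r0:1,r1:3,r2:Mul1,r3:Add1,r4:3
c10: CDB Add2=15; issue SUB r4<-Add2 | r0:1,r1:3,r2:Mul1,r3:Add1,r4:Add2
c11: CDB Mul1=18; issue MUL r3<-Mul1 | r0:1,r1:3,r2:18,r3:Mul1,r4:Add2
c12: - | r0:1,r1:3,r2:18,r3:Mul1,r4:Add2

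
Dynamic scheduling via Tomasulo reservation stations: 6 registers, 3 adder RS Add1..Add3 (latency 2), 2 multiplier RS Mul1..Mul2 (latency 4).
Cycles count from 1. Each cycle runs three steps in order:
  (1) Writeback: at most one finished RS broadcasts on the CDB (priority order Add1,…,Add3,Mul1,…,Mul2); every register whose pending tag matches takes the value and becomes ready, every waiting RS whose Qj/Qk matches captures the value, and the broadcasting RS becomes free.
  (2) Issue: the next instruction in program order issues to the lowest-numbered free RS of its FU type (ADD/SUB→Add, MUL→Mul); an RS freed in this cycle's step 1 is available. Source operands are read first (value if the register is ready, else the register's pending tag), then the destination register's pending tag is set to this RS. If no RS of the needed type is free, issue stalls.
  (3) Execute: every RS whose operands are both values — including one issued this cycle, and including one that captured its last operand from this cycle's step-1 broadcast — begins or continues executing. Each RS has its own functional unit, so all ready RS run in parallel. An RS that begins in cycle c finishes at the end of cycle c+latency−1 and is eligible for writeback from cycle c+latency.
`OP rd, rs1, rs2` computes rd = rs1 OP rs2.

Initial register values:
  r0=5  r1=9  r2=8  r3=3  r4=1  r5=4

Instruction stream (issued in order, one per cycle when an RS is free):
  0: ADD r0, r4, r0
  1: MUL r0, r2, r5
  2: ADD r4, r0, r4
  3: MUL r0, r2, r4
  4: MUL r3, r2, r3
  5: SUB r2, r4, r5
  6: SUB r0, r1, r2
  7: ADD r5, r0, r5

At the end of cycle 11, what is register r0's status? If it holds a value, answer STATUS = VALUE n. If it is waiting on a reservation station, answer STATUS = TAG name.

c1: issue ADD r0<-Add1 | r0:Add1,r1:9,r2:8,r3:3,r4:1,r5:4
c2: issue MUL r0<-Mul1 | r0:Mul1,r1:9,r2:8,r3:3,r4:1,r5:4
c3: CDB Add1=6; issue ADD r4<-Add1 | r0:Mul1,r1:9,r2:8,r3:3,r4:Add1,r5:4
c4: issue MUL r0<-Mul2 | r0:Mul2,r1:9,r2:8,r3:3,r4:Add1,r5:4
c5: stall | r0:Mul2,r1:9,r2:8,r3:3,r4:Add1,r5:4
c6: CDB Mul1=32; issue MUL r3<-Mul1 | r0:Mul2,r1:9,r2:8,r3:Mul1,r4:Add1,r5:4
c7: issue SUB r2<-Add2 | r0:Mul2,r1:9,r2:Add2,r3:Mul1,r4:Add1,r5:4
c8: CDB Add1=33; issue SUB r0<-Add1 | r0:Add1,r1:9,r2:Add2,r3:Mul1,r4:33,r5:4
c9: issue ADD r5<-Add3 | r0:Add1,r1:9,r2:Add2,r3:Mul1,r4:33,r5:Add3
c10: CDB Add2=29 | r0:Add1,r1:9,r2:29,r3:Mul1,r4:33,r5:Add3
c11: CDB Mul1=24 | r0:Add1,r1:9,r2:29,r3:24,r4:33,r5:Add3

STATUS = TAG Add1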